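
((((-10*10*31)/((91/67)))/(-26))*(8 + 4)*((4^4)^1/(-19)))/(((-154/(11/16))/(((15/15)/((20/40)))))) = 19939200/157339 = 126.73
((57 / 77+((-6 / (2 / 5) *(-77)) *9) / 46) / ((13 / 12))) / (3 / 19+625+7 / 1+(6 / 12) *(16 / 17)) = 518761902 / 1568165599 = 0.33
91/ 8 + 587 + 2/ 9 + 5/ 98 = 2112031/ 3528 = 598.65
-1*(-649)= 649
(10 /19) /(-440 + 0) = -1 /836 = -0.00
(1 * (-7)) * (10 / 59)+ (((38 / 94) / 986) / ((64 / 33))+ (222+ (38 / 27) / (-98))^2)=15092658653844078905 / 306285506851968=49276.44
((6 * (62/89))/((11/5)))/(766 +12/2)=465/188947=0.00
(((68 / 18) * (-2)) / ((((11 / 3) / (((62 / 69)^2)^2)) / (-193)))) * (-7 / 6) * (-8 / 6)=2714944871296 / 6732134937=403.28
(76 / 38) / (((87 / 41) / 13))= 1066 / 87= 12.25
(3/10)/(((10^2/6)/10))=0.18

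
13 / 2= 6.50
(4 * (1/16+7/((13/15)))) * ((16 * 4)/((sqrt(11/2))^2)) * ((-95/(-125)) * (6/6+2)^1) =3088032/3575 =863.79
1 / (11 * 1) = 1 / 11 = 0.09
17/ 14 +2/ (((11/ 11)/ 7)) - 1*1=199/ 14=14.21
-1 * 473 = -473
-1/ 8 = -0.12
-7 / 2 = -3.50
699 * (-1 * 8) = -5592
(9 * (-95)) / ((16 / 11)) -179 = -12269 / 16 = -766.81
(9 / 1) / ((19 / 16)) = 144 / 19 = 7.58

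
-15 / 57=-5 / 19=-0.26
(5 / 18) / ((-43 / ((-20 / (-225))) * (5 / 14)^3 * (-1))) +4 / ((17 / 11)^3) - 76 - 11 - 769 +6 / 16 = -14622677839523 / 17111979000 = -854.53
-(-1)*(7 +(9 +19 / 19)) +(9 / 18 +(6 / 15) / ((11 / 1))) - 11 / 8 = 7111 / 440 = 16.16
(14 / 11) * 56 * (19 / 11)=14896 / 121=123.11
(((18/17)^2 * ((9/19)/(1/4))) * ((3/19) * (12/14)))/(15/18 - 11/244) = 153684864/421384831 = 0.36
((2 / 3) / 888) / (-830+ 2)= -1 / 1102896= -0.00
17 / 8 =2.12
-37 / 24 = -1.54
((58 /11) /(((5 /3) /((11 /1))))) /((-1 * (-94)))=87 /235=0.37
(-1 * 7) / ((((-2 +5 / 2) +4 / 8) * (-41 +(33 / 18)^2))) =252 / 1355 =0.19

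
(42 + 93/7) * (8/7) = 3096/49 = 63.18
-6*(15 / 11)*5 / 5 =-90 / 11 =-8.18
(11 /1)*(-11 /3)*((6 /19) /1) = -242 /19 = -12.74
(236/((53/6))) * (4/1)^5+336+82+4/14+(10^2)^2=14015072/371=37776.47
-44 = -44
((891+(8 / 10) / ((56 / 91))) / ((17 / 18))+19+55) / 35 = 12371 / 425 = 29.11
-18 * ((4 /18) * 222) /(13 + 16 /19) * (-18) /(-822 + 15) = -101232 /70747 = -1.43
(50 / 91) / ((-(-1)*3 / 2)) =100 / 273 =0.37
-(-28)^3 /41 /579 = 21952 /23739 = 0.92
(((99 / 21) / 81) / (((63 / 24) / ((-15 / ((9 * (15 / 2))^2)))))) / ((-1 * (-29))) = -352 / 139847715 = -0.00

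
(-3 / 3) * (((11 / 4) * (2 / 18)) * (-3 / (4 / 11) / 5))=0.50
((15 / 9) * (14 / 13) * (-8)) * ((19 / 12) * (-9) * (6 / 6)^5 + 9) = 980 / 13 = 75.38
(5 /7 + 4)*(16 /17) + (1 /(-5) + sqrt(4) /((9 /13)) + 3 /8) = 321337 /42840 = 7.50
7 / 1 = 7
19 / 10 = 1.90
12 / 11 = 1.09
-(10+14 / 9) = -104 / 9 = -11.56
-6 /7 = -0.86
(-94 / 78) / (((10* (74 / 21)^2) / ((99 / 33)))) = -20727 / 711880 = -0.03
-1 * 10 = -10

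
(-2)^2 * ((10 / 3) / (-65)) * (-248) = 1984 / 39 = 50.87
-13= -13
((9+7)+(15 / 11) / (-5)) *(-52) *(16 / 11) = -1189.55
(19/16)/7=19/112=0.17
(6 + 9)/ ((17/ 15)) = 225/ 17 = 13.24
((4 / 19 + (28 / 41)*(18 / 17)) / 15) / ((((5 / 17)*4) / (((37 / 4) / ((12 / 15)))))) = 114367 / 186960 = 0.61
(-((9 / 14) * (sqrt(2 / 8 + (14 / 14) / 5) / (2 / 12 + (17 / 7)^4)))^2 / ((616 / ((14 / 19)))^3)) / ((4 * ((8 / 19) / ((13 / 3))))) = -3344878719 / 4989887239570511421440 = -0.00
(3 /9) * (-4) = -1.33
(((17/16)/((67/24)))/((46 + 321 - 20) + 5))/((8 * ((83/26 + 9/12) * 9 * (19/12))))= 221/91859680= 0.00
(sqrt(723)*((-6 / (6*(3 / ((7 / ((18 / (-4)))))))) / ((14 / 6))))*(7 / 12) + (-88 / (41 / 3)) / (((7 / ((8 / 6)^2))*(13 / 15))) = -7040 / 3731 + 7*sqrt(723) / 54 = 1.60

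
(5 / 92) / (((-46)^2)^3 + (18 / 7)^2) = 245 / 42710130436976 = 0.00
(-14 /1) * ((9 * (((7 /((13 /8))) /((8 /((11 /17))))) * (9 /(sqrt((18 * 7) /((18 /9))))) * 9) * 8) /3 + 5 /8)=-99792 * sqrt(7) /221 -35 /4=-1203.43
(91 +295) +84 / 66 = 387.27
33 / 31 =1.06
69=69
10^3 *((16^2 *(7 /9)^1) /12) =448000 /27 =16592.59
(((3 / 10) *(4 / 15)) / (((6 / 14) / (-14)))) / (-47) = 196 / 3525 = 0.06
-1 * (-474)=474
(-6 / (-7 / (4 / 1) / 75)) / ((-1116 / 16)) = -800 / 217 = -3.69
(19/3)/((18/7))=133/54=2.46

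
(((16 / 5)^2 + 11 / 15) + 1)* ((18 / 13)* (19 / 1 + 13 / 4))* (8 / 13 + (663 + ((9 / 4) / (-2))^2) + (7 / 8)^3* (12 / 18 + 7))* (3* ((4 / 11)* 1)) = 1603902788583 / 5948800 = 269617.87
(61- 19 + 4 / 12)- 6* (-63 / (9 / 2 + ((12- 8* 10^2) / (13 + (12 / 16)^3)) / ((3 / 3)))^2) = 1104914000719 / 26021267067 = 42.46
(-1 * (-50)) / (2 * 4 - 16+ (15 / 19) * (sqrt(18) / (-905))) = -2365344200 / 378454991+ 773775 * sqrt(2) / 378454991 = -6.25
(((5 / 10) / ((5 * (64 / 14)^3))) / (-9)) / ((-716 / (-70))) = -2401 / 211156992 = -0.00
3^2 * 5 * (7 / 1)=315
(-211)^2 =44521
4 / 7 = 0.57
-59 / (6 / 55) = -540.83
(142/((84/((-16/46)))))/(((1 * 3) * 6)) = -142/4347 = -0.03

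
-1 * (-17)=17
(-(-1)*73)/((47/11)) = 803/47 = 17.09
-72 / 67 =-1.07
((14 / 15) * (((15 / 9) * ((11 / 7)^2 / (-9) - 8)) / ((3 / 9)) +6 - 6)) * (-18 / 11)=14596 / 231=63.19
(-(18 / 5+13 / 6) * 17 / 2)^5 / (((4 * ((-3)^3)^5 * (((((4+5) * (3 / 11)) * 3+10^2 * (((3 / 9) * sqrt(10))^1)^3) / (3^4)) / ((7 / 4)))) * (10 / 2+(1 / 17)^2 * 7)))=-445113744910497688123 / 5937951972304281600000+445113744910497688123 * sqrt(10) / 1180572814857223987200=1.12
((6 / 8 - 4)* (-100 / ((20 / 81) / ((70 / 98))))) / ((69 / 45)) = 394875 / 644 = 613.16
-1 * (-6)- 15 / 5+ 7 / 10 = 37 / 10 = 3.70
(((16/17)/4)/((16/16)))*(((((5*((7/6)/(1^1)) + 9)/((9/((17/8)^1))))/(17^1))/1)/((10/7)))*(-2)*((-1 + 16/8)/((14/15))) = -89/1224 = -0.07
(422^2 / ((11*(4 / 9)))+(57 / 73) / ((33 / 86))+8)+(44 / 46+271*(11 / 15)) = 10149453554 / 277035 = 36636.00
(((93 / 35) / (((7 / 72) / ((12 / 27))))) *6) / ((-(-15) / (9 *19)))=1017792 / 1225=830.85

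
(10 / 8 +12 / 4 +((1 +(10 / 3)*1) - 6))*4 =31 / 3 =10.33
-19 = -19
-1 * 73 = -73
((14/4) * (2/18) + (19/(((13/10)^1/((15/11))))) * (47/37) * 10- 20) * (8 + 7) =111216385/31746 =3503.32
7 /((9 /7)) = 49 /9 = 5.44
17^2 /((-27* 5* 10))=-289 /1350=-0.21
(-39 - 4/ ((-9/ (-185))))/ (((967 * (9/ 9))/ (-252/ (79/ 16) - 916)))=83348036/ 687537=121.23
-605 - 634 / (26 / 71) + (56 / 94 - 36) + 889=-905937 / 611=-1482.71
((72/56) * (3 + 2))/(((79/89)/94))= 376470/553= 680.78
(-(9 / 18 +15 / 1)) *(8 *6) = -744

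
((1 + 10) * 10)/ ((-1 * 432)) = -55/ 216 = -0.25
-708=-708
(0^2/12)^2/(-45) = 0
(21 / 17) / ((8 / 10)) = 105 / 68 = 1.54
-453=-453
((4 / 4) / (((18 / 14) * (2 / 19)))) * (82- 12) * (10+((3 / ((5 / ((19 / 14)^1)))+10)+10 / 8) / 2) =597037 / 72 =8292.18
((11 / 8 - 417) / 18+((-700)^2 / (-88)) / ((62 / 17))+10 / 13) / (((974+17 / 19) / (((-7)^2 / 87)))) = -920627435735 / 1028704886352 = -0.89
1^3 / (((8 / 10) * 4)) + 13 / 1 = 213 / 16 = 13.31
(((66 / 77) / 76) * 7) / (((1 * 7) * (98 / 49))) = 0.01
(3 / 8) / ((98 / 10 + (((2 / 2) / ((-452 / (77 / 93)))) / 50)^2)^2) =7318074367274736600000000 / 1874207633134866497558369041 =0.00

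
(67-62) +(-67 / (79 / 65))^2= 18997230 / 6241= 3043.94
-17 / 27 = -0.63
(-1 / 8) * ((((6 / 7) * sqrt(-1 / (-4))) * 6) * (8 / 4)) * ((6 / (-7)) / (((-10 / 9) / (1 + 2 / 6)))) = -162 / 245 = -0.66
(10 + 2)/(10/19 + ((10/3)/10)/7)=4788/229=20.91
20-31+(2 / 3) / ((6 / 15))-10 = -58 / 3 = -19.33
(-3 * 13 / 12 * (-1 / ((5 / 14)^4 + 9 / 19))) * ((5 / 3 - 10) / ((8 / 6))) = -14826175 / 357619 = -41.46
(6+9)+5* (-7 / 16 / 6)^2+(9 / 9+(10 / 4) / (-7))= 1010867 / 64512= 15.67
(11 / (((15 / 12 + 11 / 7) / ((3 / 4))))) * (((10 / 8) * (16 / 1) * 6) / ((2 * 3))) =58.48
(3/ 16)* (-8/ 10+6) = 39/ 40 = 0.98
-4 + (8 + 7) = 11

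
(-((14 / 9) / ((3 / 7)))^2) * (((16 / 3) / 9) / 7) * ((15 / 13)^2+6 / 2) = -5356288 / 1108809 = -4.83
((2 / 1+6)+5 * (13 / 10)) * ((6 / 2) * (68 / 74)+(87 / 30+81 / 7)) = 1294009 / 5180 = 249.81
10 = 10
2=2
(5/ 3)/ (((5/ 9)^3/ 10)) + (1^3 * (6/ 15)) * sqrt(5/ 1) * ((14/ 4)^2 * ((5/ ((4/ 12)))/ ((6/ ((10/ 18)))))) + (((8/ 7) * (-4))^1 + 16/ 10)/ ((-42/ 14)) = 245 * sqrt(5)/ 36 + 2062/ 21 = 113.41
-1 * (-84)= 84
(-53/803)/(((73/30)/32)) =-50880/58619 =-0.87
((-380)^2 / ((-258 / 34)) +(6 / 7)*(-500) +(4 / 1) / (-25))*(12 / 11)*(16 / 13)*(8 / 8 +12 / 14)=-48519.12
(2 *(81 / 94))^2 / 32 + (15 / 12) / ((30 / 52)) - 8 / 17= 6449123 / 3605088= 1.79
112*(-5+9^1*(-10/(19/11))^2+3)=12115936/361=33562.15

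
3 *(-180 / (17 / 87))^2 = 735706800 / 289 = 2545698.27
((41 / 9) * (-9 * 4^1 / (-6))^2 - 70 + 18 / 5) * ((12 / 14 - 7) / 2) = -10492 / 35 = -299.77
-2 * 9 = -18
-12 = -12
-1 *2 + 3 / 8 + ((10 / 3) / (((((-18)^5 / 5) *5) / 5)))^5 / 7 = -2080752035670253410120697932874489 / 1280462791181694406228121798836224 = -1.62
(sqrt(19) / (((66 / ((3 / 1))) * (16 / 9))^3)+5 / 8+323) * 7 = 5103 * sqrt(19) / 43614208+18123 / 8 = 2265.38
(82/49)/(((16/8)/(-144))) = -120.49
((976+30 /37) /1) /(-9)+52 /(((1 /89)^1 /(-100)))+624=-153940750 /333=-462284.53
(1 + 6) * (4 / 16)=7 / 4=1.75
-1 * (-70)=70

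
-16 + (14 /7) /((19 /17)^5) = -36777870 /2476099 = -14.85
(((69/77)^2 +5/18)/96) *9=115343/1138368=0.10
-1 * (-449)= 449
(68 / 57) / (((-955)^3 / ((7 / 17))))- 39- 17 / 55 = -39.31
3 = 3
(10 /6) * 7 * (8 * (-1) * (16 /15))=-896 /9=-99.56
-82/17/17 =-82/289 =-0.28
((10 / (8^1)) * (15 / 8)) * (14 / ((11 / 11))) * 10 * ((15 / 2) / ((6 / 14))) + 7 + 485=99747 / 16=6234.19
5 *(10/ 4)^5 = 15625/ 32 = 488.28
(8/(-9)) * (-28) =224/9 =24.89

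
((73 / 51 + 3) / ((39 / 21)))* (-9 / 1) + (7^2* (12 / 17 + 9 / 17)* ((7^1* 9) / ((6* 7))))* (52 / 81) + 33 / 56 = 4165957 / 111384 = 37.40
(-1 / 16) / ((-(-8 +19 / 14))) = -7 / 744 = -0.01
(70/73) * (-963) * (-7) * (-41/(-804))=3224445/9782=329.63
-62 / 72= -31 / 36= -0.86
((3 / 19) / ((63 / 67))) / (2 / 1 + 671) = 67 / 268527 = 0.00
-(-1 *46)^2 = -2116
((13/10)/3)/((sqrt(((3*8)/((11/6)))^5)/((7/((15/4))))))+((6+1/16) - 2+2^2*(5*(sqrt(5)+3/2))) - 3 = 11011*sqrt(11)/27993600+497/16+20*sqrt(5) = 75.79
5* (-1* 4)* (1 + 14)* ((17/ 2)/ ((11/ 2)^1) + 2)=-11700/ 11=-1063.64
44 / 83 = 0.53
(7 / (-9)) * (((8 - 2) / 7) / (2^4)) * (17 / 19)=-17 / 456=-0.04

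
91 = 91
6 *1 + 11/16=107/16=6.69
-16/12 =-4/3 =-1.33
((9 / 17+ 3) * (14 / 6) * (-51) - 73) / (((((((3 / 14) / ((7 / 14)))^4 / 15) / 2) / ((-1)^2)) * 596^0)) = -11836930 / 27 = -438404.81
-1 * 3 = -3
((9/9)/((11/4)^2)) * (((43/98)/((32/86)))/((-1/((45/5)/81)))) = -1849/106722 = -0.02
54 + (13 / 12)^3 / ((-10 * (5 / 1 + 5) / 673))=7852619 / 172800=45.44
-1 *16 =-16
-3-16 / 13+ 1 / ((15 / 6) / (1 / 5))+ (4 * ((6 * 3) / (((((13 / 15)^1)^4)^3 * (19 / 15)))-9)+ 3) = 3092018775692422978 / 11066590433178475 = 279.40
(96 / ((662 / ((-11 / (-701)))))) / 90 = 88 / 3480465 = 0.00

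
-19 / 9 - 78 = -80.11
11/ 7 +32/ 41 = 675/ 287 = 2.35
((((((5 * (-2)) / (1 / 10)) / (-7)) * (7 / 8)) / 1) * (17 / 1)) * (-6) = -1275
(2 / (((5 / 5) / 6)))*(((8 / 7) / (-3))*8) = -256 / 7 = -36.57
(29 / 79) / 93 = 29 / 7347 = 0.00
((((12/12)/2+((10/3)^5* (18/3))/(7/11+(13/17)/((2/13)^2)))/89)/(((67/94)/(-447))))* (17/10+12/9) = -191944131401659/119026429290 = -1612.62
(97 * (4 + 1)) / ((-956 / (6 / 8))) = -1455 / 3824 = -0.38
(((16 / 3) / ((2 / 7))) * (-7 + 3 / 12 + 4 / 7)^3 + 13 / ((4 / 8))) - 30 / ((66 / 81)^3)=-6937646701 / 1565256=-4432.28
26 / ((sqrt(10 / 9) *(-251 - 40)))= -13 *sqrt(10) / 485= -0.08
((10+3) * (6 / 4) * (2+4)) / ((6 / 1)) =39 / 2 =19.50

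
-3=-3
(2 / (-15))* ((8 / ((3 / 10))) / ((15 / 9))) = -2.13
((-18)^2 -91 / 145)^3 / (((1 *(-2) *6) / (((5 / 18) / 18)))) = -103089138893369 / 2370610800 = -43486.32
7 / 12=0.58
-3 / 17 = -0.18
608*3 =1824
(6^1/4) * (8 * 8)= 96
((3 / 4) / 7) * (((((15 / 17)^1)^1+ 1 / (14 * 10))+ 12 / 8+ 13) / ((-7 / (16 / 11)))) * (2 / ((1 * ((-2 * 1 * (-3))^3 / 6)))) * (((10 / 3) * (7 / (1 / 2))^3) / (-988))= 24418 / 138567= 0.18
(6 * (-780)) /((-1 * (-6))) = -780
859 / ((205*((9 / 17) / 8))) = 116824 / 1845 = 63.32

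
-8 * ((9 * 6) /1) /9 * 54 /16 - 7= -169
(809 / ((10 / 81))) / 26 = 65529 / 260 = 252.03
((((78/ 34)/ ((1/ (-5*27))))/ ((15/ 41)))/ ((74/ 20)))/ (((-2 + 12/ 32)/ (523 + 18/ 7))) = 325812240/ 4403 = 73997.78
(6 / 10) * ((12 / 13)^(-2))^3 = 0.97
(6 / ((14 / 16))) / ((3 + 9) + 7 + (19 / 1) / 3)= 36 / 133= 0.27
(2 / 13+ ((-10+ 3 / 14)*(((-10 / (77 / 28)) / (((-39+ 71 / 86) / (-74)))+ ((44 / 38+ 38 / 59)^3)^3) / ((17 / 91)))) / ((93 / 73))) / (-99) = 323287866137903655203698371295547090194 / 4027674097186744972517012357707453641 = 80.27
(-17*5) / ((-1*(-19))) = -85 / 19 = -4.47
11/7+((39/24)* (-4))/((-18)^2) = 7037/4536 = 1.55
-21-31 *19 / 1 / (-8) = 421 / 8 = 52.62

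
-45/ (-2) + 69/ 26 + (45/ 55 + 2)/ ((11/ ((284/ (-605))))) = 23823583/ 951665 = 25.03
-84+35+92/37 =-1721/37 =-46.51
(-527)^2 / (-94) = -277729 / 94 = -2954.56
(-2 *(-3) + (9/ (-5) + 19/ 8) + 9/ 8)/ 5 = 77/ 50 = 1.54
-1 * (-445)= 445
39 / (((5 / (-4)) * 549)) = -52 / 915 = -0.06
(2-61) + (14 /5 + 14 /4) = -527 /10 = -52.70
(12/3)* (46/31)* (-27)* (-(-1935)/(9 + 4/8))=-19226160/589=-32642.04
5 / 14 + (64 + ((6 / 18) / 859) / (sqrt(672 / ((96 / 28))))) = 1160939 / 18039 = 64.36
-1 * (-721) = 721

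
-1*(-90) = 90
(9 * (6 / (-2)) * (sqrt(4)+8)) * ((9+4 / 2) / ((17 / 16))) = -47520 / 17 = -2795.29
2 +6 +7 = 15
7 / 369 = 0.02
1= 1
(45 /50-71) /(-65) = 701 /650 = 1.08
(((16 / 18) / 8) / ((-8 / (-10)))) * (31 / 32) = 155 / 1152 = 0.13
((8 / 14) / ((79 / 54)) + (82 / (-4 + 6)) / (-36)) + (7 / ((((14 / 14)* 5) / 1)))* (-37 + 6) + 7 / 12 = -1084114 / 24885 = -43.56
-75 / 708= -25 / 236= -0.11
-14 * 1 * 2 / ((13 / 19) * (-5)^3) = 0.33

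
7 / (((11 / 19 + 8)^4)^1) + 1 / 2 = 707736255 / 1411823522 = 0.50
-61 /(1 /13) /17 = -793 /17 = -46.65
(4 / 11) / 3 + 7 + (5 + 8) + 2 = 730 / 33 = 22.12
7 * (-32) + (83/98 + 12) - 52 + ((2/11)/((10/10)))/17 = -4822347/18326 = -263.14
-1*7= -7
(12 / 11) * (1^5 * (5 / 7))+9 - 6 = 291 / 77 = 3.78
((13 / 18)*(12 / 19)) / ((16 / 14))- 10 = -2189 / 228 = -9.60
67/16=4.19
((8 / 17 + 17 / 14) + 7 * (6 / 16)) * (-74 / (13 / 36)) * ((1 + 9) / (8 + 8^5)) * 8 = -13662990 / 6338059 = -2.16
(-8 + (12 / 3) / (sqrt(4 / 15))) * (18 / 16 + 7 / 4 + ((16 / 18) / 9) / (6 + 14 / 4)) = -0.73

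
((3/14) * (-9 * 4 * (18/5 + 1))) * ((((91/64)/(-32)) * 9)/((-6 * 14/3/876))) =-15911883/35840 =-443.97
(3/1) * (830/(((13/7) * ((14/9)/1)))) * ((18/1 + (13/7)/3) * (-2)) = -2920770/91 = -32096.37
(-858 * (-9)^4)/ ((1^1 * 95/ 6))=-33776028/ 95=-355537.14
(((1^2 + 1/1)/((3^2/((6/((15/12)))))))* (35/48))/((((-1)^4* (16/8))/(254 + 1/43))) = 25487/258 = 98.79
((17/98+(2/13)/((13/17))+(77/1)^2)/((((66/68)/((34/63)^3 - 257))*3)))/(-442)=700758267783425/592202813202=1183.31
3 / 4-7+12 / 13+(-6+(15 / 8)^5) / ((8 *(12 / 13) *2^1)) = -113525235 / 27262976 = -4.16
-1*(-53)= 53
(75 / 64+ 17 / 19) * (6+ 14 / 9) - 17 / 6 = 34969 / 2736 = 12.78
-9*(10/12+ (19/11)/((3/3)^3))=-507/22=-23.05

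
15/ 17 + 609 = 10368/ 17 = 609.88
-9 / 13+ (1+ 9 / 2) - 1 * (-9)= 13.81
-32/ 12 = -8/ 3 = -2.67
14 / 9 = 1.56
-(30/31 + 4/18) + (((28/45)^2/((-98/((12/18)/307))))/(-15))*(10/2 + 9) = -1031973556/867236625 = -1.19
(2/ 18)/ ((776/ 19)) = 19/ 6984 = 0.00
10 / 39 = 0.26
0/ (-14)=0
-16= -16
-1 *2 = -2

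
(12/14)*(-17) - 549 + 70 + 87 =-2846/7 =-406.57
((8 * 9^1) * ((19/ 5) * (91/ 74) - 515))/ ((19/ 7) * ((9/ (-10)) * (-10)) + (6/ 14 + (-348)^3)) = 7930482/ 9096116075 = 0.00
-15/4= -3.75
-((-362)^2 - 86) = -130958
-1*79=-79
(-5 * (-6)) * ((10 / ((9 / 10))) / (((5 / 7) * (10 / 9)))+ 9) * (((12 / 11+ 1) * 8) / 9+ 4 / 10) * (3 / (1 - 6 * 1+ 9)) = 12857 / 11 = 1168.82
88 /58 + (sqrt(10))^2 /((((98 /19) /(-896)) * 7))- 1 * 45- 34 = -462743 /1421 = -325.65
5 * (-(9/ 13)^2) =-405/ 169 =-2.40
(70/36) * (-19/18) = -665/324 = -2.05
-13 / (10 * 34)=-13 / 340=-0.04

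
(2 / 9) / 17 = 2 / 153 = 0.01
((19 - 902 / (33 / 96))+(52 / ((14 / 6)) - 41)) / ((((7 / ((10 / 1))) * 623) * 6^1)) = -30610 / 30527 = -1.00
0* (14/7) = 0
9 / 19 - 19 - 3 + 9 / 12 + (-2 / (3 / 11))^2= 22573 / 684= 33.00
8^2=64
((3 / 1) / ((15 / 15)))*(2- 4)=-6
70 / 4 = 35 / 2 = 17.50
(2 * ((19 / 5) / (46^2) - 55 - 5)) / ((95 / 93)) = -59034633 / 502550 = -117.47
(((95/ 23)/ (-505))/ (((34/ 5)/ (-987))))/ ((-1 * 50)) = -18753/ 789820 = -0.02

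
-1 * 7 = -7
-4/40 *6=-3/5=-0.60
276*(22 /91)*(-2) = -12144 /91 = -133.45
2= 2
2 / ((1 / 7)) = 14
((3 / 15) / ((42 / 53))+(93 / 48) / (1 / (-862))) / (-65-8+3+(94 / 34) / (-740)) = 882293897 / 36987174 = 23.85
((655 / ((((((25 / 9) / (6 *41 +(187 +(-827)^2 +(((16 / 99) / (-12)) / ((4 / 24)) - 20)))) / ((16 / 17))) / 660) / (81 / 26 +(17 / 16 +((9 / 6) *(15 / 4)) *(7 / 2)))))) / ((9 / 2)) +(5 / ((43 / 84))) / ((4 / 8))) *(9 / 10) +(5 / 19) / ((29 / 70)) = 478443186885.91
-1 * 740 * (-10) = 7400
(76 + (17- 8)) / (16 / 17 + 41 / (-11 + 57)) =66470 / 1433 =46.39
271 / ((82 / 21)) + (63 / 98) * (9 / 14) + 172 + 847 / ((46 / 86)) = 337373469 / 184828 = 1825.34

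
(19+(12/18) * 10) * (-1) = -77/3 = -25.67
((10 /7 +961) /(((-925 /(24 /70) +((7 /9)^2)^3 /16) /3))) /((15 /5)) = -57285088272 /160582931957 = -0.36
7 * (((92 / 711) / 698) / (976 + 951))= 322 / 478163853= 0.00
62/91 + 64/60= 2386/1365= 1.75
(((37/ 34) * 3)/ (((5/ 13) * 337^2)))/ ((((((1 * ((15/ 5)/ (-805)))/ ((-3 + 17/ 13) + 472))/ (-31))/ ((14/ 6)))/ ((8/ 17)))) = 10537837688/ 32821441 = 321.07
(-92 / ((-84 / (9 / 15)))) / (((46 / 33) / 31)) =1023 / 70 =14.61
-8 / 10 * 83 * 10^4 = -664000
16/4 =4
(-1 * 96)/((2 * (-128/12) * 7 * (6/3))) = 9/28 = 0.32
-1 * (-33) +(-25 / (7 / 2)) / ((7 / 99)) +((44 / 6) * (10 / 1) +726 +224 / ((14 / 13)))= 138079 / 147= 939.31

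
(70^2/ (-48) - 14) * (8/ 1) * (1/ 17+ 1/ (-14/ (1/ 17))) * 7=-18109/ 51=-355.08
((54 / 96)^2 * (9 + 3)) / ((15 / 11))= 891 / 320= 2.78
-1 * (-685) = 685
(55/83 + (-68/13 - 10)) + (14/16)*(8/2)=-23885/2158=-11.07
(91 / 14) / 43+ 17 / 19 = 1709 / 1634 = 1.05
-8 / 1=-8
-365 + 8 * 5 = -325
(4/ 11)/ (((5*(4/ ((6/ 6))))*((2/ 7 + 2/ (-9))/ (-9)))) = -567/ 220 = -2.58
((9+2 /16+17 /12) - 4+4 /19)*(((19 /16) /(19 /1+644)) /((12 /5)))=15395 /3055104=0.01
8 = 8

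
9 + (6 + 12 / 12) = 16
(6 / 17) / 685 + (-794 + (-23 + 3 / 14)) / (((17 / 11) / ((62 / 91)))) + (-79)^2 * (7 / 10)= 11894154469 / 2967146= 4008.62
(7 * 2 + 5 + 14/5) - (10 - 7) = 94/5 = 18.80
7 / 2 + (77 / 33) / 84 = 127 / 36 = 3.53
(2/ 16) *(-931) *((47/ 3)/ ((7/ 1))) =-6251/ 24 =-260.46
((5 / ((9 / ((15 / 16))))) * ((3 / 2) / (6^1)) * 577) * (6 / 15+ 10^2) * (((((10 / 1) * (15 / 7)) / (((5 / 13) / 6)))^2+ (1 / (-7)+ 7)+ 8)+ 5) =3965778189355 / 4704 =843065091.27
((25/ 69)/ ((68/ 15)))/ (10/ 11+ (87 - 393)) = -1375/ 5248784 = -0.00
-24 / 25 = -0.96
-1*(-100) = 100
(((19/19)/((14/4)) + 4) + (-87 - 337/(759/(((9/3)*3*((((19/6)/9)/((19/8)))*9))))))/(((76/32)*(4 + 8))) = -311846/100947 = -3.09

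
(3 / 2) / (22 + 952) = 3 / 1948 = 0.00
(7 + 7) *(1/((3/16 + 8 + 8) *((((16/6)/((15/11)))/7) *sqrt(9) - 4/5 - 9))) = -3360/34817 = -0.10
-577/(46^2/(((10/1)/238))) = -2885/251804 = -0.01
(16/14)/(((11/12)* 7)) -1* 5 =-2599/539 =-4.82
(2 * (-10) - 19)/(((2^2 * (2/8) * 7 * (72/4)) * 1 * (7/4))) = -26/147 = -0.18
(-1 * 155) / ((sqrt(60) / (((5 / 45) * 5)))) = -11.12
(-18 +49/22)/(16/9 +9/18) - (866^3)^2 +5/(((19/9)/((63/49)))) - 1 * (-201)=-421800754355914618.88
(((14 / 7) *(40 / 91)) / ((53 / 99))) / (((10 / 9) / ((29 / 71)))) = 206712 / 342433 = 0.60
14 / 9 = 1.56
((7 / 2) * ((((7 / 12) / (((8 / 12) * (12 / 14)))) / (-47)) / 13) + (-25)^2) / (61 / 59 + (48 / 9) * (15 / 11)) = 23792117393 / 316214496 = 75.24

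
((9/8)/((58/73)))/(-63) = -73/3248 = -0.02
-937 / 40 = -23.42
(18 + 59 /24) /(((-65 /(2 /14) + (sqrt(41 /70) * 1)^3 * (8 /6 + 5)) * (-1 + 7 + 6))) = -9578489375 /2556245178076 - 13387115 * sqrt(2870) /30674942136912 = -0.00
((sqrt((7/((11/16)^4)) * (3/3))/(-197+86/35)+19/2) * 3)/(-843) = -19/562+8960 * sqrt(7)/231512809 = -0.03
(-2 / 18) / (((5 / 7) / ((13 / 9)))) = -91 / 405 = -0.22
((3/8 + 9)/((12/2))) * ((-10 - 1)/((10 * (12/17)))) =-935/384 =-2.43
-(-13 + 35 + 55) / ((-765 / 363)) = 9317 / 255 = 36.54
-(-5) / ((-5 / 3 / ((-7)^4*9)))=-64827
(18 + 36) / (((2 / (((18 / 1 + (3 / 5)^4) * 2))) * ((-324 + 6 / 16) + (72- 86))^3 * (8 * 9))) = -4351104 / 12315548813125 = -0.00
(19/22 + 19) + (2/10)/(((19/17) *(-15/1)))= 622351/31350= 19.85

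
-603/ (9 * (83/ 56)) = -3752/ 83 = -45.20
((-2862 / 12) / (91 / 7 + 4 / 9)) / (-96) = 1431 / 7744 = 0.18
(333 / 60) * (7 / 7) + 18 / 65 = 303 / 52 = 5.83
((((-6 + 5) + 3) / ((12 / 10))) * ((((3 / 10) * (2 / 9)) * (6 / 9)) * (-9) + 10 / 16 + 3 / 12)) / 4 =19 / 96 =0.20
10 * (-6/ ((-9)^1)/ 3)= 20/ 9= 2.22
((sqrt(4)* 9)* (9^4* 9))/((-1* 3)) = -354294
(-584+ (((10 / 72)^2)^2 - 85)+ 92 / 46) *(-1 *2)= 1120303247 / 839808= 1334.00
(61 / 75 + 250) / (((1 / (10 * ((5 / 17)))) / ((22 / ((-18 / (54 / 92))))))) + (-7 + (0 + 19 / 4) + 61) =-735799 / 1564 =-470.46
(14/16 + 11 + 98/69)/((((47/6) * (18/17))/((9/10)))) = 124763/86480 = 1.44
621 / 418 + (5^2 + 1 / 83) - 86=-2064373 / 34694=-59.50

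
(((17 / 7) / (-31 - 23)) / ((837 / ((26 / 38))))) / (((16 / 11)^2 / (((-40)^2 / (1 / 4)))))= -668525 / 6011334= -0.11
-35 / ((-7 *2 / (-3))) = -15 / 2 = -7.50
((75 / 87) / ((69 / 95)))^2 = 5640625 / 4004001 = 1.41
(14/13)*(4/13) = 56/169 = 0.33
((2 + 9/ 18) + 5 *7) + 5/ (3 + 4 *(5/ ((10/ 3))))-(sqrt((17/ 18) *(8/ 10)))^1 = 685/ 18-sqrt(170)/ 15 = 37.19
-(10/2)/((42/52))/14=-65/147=-0.44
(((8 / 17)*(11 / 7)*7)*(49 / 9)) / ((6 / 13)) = 28028 / 459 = 61.06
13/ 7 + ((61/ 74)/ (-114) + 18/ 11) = 2264587/ 649572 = 3.49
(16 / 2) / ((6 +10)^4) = 0.00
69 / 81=23 / 27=0.85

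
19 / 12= 1.58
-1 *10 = -10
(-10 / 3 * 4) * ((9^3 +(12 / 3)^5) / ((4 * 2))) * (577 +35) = -1788060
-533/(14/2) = -533/7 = -76.14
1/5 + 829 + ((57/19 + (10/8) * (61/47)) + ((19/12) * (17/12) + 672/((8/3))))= 36820133/33840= 1088.07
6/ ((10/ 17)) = 51/ 5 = 10.20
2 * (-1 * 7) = -14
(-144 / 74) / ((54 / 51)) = -68 / 37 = -1.84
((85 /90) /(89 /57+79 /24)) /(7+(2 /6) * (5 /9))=5814 /214661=0.03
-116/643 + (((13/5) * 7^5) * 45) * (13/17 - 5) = -91037335996/10931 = -8328363.00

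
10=10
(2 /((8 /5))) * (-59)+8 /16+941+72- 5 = 3739 /4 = 934.75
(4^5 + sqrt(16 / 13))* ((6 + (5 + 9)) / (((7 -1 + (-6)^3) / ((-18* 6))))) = 288* sqrt(13) / 91 + 73728 / 7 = 10543.98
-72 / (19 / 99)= -7128 / 19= -375.16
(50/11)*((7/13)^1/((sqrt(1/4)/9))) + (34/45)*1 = 288362/6435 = 44.81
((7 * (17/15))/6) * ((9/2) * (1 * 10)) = 119/2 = 59.50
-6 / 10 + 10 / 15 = 0.07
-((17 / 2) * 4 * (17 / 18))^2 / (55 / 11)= -206.22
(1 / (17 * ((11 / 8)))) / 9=8 / 1683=0.00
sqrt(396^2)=396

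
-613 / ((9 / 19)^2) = -221293 / 81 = -2732.01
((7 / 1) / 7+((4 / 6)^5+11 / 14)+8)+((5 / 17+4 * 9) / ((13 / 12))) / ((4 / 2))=20050523 / 751842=26.67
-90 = -90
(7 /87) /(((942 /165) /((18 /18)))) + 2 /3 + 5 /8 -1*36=-1263703 /36424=-34.69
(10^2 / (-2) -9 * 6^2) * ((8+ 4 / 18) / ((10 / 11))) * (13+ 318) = -50384158 / 45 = -1119647.96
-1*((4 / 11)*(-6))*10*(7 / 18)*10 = 2800 / 33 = 84.85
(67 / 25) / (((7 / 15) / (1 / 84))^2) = 67 / 38416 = 0.00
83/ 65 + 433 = 28228/ 65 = 434.28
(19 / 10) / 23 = 0.08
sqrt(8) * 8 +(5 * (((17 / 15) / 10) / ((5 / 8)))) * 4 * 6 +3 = 16 * sqrt(2) +619 / 25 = 47.39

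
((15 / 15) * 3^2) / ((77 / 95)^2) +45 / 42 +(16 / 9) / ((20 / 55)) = 2098147 / 106722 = 19.66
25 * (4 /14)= 50 /7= 7.14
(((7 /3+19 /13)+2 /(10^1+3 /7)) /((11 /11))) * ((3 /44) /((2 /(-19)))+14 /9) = 4080325 /1127412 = 3.62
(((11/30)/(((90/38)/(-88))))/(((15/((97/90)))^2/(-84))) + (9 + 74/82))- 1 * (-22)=158923159568/4203140625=37.81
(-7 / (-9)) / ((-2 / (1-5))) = 1.56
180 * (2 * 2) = 720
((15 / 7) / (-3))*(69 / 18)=-115 / 42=-2.74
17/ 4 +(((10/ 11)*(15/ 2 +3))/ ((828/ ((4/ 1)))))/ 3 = 38849/ 9108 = 4.27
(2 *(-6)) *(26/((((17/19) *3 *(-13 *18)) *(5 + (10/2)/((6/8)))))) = 0.04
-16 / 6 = -8 / 3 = -2.67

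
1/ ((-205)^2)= 1/ 42025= 0.00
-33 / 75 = -11 / 25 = -0.44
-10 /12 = -5 /6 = -0.83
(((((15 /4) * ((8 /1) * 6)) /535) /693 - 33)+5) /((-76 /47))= 2710584 /156541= 17.32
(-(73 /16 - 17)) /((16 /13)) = 2587 /256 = 10.11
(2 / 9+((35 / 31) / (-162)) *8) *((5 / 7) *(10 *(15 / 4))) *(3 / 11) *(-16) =-38000 / 1953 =-19.46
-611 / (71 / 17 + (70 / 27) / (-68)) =-560898 / 3799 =-147.64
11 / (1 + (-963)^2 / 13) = 143 / 927382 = 0.00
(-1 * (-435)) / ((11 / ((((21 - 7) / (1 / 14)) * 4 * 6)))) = 2046240 / 11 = 186021.82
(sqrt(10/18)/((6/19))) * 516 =1634 * sqrt(5)/3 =1217.91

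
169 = 169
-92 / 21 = -4.38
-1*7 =-7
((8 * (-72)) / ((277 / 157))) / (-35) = 90432 / 9695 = 9.33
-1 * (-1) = 1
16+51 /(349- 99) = 4051 /250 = 16.20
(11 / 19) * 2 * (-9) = -198 / 19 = -10.42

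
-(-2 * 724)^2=-2096704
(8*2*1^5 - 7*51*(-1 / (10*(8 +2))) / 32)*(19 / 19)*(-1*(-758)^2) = -7405699037 / 800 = -9257123.80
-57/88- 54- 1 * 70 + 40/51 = -123.86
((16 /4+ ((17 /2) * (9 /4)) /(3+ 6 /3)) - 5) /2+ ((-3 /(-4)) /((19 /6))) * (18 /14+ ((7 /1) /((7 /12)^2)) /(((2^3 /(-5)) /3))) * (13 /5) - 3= -261187 /10640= -24.55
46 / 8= 23 / 4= 5.75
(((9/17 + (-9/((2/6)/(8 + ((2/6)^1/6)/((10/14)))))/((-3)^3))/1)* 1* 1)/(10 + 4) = 13169/21420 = 0.61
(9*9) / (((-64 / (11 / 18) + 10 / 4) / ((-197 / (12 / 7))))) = 91.05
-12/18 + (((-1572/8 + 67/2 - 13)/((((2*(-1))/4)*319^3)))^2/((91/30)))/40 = -1585003100180198/2377504650273753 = -0.67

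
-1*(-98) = 98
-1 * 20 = -20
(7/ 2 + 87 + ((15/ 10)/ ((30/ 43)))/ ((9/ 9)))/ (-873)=-1853/ 17460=-0.11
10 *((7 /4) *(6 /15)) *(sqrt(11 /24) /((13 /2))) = 7 *sqrt(66) /78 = 0.73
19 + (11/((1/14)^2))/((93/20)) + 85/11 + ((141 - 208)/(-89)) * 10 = 45333328/91047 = 497.91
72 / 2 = 36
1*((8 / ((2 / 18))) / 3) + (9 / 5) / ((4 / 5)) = 105 / 4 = 26.25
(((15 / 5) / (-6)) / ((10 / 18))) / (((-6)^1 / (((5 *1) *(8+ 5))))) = 39 / 4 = 9.75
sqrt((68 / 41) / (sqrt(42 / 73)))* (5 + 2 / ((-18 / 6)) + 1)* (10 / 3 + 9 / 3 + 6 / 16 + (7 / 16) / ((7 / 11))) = 355* 42^(3 / 4)* sqrt(697)* 73^(1 / 4) / 7749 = 58.33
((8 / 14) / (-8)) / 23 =-0.00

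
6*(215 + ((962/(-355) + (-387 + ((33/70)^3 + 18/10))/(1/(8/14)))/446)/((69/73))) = 281283466288871/218586439750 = 1286.83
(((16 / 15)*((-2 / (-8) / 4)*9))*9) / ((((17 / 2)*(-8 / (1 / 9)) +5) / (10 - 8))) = -54 / 3035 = -0.02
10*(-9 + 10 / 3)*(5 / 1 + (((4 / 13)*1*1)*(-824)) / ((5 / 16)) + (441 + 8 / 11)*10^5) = -1073819398286 / 429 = -2503075520.48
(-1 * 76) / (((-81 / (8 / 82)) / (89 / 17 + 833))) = 1444000 / 18819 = 76.73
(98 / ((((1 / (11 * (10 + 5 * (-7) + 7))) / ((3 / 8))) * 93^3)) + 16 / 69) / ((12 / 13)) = 11909573 / 49333896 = 0.24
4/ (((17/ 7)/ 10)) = 280/ 17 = 16.47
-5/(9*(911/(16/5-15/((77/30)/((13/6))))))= 3643/631323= 0.01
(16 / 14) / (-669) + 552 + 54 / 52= 67336649 / 121758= 553.04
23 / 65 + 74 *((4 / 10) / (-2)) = -939 / 65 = -14.45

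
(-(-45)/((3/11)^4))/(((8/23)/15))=8418575/24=350773.96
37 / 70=0.53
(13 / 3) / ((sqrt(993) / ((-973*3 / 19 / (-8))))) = 12649*sqrt(993) / 150936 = 2.64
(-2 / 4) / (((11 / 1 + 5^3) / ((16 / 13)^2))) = -16 / 2873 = -0.01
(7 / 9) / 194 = 7 / 1746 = 0.00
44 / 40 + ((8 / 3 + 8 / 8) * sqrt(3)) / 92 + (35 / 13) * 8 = 11 * sqrt(3) / 276 + 2943 / 130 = 22.71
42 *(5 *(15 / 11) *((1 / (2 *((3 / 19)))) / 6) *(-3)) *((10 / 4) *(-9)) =448875 / 44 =10201.70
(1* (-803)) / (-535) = 1.50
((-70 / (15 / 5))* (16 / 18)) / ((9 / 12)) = -2240 / 81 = -27.65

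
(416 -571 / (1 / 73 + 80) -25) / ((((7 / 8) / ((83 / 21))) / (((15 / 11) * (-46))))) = -342420842560 / 3148299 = -108763.76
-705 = -705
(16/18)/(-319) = -8/2871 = -0.00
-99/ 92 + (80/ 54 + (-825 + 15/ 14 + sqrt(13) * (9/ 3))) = -14319421/ 17388 + 3 * sqrt(13) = -812.71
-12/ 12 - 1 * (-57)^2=-3250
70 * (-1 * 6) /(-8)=105 /2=52.50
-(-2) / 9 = 2 / 9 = 0.22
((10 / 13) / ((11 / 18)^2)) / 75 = 216 / 7865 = 0.03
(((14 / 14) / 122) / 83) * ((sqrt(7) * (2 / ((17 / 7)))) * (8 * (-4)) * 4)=-896 * sqrt(7) / 86071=-0.03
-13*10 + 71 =-59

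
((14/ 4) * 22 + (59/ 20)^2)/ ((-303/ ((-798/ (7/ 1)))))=651339/ 20200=32.24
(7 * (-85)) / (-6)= 595 / 6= 99.17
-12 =-12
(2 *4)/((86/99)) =396/43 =9.21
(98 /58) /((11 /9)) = 441 /319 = 1.38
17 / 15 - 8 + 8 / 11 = -1013 / 165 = -6.14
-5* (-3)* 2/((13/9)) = 270/13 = 20.77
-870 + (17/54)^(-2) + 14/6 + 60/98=-36406421/42483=-856.96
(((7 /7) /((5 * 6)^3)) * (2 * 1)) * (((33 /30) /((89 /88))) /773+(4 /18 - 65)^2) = 116916756869 /376147597500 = 0.31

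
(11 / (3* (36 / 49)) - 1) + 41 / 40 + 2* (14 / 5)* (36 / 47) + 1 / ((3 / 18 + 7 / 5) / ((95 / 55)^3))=850898837 / 67561560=12.59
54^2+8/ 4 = 2918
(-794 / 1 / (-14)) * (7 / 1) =397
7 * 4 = 28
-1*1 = -1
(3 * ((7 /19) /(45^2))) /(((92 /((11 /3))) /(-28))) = -539 /884925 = -0.00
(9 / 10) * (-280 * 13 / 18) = -182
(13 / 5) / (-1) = -13 / 5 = -2.60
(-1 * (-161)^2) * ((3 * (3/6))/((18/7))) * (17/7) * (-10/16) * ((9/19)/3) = 2203285/608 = 3623.82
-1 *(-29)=29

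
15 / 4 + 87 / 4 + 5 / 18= 232 / 9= 25.78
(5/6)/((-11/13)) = -65/66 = -0.98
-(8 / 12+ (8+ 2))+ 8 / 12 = -10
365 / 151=2.42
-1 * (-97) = 97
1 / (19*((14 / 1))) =1 / 266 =0.00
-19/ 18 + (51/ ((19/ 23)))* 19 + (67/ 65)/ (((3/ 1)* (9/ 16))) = 4115669/ 3510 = 1172.56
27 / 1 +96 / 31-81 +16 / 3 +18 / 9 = -4052 / 93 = -43.57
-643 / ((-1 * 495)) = 643 / 495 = 1.30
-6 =-6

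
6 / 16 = 3 / 8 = 0.38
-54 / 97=-0.56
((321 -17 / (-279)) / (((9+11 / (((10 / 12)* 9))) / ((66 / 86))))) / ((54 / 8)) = 19706720 / 5650587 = 3.49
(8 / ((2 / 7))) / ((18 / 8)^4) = 7168 / 6561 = 1.09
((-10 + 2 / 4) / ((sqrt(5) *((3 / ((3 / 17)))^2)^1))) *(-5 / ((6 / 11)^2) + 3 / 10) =56449 *sqrt(5) / 520200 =0.24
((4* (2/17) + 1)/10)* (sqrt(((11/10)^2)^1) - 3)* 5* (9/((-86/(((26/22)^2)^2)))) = 0.29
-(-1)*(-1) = -1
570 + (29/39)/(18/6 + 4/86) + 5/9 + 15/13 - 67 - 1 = 7724095/15327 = 503.95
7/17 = 0.41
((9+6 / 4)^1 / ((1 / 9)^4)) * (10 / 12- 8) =-1974861 / 4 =-493715.25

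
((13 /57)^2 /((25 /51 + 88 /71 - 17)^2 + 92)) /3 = 246207481 /4617584292864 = 0.00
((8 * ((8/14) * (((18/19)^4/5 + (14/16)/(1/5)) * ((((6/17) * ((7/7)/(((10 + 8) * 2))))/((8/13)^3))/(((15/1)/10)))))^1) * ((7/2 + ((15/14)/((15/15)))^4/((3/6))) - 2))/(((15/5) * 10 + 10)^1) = 1375589998533829/22877298154905600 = 0.06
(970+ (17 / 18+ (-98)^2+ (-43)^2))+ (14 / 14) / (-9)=74543 / 6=12423.83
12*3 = 36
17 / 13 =1.31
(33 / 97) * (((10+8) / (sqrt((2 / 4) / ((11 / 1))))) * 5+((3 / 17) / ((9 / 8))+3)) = 1771 / 1649+2970 * sqrt(22) / 97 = 144.69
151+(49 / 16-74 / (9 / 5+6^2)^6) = 112353795598539865 / 729274129765776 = 154.06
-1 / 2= -0.50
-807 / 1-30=-837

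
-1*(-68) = 68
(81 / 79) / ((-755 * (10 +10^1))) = -81 / 1192900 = -0.00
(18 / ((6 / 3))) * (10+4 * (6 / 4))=144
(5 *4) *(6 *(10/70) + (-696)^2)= 67818360/7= 9688337.14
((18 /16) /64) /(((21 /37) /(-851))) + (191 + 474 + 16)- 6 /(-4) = 656.14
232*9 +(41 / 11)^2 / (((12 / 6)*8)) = 4044049 / 1936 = 2088.87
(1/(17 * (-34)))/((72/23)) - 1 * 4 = -166487/41616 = -4.00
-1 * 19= -19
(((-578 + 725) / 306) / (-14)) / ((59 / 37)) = -259 / 12036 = -0.02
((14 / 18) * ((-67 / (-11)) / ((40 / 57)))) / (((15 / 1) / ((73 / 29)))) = 650503 / 574200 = 1.13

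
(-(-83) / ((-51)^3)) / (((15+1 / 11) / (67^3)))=-3308393 / 265302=-12.47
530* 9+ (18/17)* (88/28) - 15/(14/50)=561651/119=4719.76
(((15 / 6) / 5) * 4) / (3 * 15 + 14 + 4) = 0.03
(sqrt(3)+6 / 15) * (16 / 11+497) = 10966 / 55+5483 * sqrt(3) / 11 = 1062.73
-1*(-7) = 7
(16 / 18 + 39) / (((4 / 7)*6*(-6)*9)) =-2513 / 11664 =-0.22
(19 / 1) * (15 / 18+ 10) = 1235 / 6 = 205.83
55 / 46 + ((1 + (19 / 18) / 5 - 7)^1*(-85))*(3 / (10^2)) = 220211 / 13800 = 15.96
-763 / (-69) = 763 / 69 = 11.06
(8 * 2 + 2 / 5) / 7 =82 / 35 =2.34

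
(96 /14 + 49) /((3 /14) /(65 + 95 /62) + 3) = 537625 /28906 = 18.60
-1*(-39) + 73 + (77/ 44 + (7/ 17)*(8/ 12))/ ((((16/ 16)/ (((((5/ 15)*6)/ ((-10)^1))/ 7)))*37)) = 4226821/ 37740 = 112.00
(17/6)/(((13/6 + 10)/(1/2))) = 17/146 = 0.12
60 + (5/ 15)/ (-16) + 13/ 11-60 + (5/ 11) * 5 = 1813/ 528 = 3.43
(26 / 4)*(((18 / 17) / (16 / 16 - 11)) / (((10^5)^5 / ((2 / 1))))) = -117 / 850000000000000000000000000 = -0.00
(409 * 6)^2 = 6022116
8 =8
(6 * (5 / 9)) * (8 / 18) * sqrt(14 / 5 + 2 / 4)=4 * sqrt(330) / 27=2.69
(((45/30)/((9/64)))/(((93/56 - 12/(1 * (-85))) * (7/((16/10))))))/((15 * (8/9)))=0.10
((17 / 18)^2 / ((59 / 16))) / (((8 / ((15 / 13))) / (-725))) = -1047625 / 41418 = -25.29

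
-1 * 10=-10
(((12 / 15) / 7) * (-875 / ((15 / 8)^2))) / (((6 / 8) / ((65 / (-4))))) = 16640 / 27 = 616.30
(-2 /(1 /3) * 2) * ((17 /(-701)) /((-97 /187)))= -38148 /67997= -0.56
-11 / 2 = -5.50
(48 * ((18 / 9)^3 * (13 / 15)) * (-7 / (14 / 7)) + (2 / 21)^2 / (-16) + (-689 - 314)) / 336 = -19120001 / 2963520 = -6.45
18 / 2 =9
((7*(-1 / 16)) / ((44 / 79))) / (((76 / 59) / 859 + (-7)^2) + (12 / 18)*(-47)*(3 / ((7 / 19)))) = 196186151 / 51485034304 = 0.00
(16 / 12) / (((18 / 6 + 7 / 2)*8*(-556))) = -1 / 21684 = -0.00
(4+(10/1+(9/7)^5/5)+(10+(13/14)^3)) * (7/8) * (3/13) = 51436131/9988160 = 5.15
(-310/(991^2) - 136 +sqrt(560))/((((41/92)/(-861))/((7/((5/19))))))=34319897995656/4910405 - 1027824 * sqrt(35)/5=5773081.66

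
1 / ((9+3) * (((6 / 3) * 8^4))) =1 / 98304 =0.00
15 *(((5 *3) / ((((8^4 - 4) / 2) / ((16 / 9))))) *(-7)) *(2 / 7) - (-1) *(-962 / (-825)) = 1802 / 2325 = 0.78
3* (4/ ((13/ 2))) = 24/ 13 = 1.85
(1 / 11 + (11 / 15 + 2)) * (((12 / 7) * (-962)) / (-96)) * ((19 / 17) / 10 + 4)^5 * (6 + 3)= 513183.64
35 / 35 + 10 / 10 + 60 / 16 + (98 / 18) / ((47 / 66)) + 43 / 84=9151 / 658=13.91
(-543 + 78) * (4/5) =-372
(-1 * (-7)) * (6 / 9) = 14 / 3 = 4.67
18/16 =9/8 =1.12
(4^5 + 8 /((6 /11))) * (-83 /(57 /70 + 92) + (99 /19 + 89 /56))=557927385 /90958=6133.90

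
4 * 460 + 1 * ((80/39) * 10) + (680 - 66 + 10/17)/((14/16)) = 11894416/4641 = 2562.90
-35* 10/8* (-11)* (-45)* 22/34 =-952875/68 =-14012.87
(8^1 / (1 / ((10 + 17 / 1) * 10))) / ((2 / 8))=8640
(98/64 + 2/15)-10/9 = 797/1440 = 0.55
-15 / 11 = -1.36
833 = 833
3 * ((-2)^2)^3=192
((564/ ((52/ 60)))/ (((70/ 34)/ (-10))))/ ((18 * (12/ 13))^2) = -51935/ 4536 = -11.45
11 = 11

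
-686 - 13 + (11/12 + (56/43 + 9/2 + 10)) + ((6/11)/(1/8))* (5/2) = -671.37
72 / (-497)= -72 / 497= -0.14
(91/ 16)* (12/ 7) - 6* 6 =-105/ 4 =-26.25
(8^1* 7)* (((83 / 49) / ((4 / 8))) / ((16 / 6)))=498 / 7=71.14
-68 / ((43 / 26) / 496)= -876928 / 43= -20393.67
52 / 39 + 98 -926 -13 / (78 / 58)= -2509 / 3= -836.33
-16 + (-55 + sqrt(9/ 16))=-281/ 4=-70.25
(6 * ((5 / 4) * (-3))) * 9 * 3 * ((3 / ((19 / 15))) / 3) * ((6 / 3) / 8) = -18225 / 152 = -119.90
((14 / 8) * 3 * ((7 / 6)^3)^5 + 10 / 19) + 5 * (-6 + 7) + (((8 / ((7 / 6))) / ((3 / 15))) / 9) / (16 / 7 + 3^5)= 1197498596642941423 / 20451793002430464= 58.55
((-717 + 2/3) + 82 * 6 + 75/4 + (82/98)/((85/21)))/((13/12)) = -1466389/7735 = -189.58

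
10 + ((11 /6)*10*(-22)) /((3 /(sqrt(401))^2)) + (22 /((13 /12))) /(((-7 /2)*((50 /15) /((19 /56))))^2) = -53902.21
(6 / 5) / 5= 6 / 25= 0.24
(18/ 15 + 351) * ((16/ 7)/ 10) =14088/ 175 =80.50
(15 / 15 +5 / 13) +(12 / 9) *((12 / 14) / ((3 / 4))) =794 / 273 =2.91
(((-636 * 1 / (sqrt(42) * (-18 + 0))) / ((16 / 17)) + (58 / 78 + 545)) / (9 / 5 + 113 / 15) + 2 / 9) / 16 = 901 * sqrt(42) / 150528 + 48071 / 13104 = 3.71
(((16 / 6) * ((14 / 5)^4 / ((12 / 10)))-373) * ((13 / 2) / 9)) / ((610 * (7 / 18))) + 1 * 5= 20561257 / 4803750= 4.28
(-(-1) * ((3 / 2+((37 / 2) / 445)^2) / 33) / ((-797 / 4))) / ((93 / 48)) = -19032304 / 161455921275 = -0.00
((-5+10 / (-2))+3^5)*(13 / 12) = 3029 / 12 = 252.42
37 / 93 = 0.40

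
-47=-47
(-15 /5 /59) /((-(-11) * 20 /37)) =-111 /12980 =-0.01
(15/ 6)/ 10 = 1/ 4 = 0.25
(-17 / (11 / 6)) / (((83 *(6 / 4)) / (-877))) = 59636 / 913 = 65.32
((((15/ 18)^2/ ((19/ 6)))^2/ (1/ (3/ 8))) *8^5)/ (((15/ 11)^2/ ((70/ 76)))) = 54208000/ 185193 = 292.71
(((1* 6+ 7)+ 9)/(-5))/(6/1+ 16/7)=-77/145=-0.53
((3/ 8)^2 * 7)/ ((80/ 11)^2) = 7623/ 409600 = 0.02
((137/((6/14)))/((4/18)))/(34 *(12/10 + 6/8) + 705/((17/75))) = 81515/180007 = 0.45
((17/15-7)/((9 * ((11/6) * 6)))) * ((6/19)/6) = -8/2565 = -0.00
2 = 2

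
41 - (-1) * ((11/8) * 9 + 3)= 451/8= 56.38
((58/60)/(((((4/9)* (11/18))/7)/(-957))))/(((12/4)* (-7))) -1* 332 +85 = 17767/20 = 888.35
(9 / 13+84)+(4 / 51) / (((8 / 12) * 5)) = 93611 / 1105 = 84.72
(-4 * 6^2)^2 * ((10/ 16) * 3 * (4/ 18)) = 8640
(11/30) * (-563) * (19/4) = -117667/120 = -980.56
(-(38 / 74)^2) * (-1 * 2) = 722 / 1369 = 0.53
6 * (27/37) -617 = -22667/37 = -612.62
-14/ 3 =-4.67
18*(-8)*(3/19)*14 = -6048/19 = -318.32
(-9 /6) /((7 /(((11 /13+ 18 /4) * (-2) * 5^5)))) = 1303125 /182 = 7160.03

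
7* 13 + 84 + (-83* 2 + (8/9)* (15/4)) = 37/3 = 12.33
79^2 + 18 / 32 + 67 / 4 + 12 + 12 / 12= 100341 / 16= 6271.31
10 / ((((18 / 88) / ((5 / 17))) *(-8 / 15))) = -1375 / 51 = -26.96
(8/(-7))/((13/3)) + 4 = 340/91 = 3.74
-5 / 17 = -0.29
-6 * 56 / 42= -8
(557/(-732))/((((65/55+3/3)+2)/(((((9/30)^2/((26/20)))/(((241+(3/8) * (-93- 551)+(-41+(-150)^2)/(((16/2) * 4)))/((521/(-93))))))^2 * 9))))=-0.00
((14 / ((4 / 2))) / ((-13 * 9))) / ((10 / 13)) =-0.08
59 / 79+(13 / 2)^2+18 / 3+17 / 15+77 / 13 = 3454001 / 61620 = 56.05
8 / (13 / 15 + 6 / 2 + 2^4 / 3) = 20 / 23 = 0.87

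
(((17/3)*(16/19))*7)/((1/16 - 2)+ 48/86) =-1309952/54093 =-24.22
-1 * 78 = -78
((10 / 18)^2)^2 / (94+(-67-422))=-125 / 518319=-0.00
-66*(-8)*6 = 3168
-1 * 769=-769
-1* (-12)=12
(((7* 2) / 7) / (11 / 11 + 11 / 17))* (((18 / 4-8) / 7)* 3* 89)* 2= -4539 / 14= -324.21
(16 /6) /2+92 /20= 89 /15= 5.93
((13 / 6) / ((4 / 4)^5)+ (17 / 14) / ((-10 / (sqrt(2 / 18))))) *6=893 / 70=12.76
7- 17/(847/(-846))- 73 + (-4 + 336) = 239684/847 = 282.98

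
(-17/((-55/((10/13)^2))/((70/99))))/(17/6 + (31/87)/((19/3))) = 26227600/586047891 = 0.04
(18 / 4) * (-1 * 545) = -4905 / 2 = -2452.50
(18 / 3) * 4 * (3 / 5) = 14.40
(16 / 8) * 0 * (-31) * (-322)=0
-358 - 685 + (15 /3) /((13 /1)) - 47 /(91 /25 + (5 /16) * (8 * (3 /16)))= -45040798 /42731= -1054.05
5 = 5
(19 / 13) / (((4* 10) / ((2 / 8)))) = 19 / 2080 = 0.01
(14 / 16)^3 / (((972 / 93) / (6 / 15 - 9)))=-0.55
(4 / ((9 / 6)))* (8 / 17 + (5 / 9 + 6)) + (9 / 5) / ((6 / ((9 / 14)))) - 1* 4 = 959353 / 64260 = 14.93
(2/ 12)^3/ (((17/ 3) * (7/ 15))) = 5/ 2856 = 0.00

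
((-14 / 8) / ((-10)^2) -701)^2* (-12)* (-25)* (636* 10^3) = 187527984272865 / 2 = 93763992136432.50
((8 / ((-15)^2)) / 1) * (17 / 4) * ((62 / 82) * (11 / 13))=11594 / 119925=0.10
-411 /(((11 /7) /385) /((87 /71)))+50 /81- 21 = -709714886 /5751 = -123407.21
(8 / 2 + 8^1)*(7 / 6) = 14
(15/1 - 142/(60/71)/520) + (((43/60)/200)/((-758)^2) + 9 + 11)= 1036051889773/29877328000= 34.68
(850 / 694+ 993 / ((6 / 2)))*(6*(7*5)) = 24209220 / 347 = 69767.20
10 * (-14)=-140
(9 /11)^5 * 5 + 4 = 939449 /161051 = 5.83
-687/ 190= -3.62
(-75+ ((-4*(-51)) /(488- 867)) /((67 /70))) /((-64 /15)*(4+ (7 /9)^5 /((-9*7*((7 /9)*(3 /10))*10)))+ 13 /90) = 10197050759550 /2282518950139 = 4.47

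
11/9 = 1.22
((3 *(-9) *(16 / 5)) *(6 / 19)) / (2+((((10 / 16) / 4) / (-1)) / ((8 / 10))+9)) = -110592 / 43795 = -2.53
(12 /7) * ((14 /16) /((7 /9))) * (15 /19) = 405 /266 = 1.52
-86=-86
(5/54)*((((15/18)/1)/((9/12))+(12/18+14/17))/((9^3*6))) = 995/18068994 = 0.00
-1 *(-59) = 59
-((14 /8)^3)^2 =-117649 /4096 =-28.72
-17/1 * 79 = -1343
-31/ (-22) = 31/ 22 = 1.41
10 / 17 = 0.59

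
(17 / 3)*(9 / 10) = 51 / 10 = 5.10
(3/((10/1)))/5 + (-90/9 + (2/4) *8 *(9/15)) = -377/50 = -7.54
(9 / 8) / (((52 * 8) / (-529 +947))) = 1881 / 1664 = 1.13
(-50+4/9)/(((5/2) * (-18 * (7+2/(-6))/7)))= 1561/1350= 1.16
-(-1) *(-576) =-576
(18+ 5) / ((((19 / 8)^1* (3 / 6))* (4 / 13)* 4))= 299 / 19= 15.74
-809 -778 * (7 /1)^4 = -1868787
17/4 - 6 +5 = 13/4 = 3.25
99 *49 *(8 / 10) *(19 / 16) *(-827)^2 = 63037052001 / 20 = 3151852600.05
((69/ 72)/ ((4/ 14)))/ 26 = 161/ 1248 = 0.13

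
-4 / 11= -0.36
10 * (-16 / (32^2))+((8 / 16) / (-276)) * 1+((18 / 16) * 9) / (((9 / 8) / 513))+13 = 10222691 / 2208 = 4629.84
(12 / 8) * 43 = 129 / 2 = 64.50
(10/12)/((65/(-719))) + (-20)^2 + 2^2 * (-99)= -407/78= -5.22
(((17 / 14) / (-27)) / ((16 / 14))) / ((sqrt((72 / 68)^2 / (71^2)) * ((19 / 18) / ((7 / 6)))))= -143633 / 49248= -2.92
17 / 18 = 0.94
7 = 7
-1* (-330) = 330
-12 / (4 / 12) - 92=-128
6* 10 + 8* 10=140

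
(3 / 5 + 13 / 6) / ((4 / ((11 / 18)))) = 913 / 2160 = 0.42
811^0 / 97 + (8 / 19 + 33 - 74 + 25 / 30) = -439393 / 11058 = -39.74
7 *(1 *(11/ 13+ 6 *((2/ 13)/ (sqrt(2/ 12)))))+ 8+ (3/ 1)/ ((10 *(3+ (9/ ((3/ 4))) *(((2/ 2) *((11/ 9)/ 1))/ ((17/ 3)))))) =172613/ 12350+ 84 *sqrt(6)/ 13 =29.80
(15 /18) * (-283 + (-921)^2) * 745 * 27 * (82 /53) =1165539469950 /53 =21991310753.77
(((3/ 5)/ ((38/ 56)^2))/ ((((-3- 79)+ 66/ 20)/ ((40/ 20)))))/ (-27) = 3136/ 2556963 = 0.00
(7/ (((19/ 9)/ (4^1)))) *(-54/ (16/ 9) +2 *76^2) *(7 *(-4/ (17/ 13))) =-1056855618/ 323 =-3271998.82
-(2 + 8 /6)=-10 /3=-3.33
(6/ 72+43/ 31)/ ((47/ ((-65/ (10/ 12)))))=-2.44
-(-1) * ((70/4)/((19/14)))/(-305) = -49/1159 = -0.04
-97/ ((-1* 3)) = 97/ 3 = 32.33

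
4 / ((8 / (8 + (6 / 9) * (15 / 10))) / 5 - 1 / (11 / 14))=-990 / 271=-3.65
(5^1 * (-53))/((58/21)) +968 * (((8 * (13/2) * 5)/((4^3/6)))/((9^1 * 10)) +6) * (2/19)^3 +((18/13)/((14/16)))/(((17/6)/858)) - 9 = 54156704471/142022454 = 381.32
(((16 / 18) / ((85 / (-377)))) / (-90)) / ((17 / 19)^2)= 544388 / 9948825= 0.05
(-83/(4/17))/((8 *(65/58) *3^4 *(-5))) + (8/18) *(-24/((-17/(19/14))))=47550961/50122800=0.95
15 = 15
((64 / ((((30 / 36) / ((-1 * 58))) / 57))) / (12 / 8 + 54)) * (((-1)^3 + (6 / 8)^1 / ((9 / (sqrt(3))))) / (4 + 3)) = 846336 / 1295 - 70528 * sqrt(3) / 1295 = 559.21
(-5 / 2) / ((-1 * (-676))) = -5 / 1352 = -0.00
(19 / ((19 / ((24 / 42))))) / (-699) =-0.00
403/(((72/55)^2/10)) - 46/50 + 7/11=1676025949/712800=2351.33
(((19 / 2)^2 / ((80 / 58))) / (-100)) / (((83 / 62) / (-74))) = 12007943 / 332000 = 36.17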